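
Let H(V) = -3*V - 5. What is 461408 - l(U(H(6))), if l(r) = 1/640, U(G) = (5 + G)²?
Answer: 295301119/640 ≈ 4.6141e+5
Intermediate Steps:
H(V) = -5 - 3*V
l(r) = 1/640
461408 - l(U(H(6))) = 461408 - 1*1/640 = 461408 - 1/640 = 295301119/640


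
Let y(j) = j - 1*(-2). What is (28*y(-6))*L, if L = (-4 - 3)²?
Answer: -5488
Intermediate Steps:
y(j) = 2 + j (y(j) = j + 2 = 2 + j)
L = 49 (L = (-7)² = 49)
(28*y(-6))*L = (28*(2 - 6))*49 = (28*(-4))*49 = -112*49 = -5488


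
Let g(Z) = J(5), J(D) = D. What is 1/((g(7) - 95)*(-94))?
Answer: 1/8460 ≈ 0.00011820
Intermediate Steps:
g(Z) = 5
1/((g(7) - 95)*(-94)) = 1/((5 - 95)*(-94)) = 1/(-90*(-94)) = 1/8460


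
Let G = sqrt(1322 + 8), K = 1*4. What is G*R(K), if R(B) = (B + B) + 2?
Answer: 10*sqrt(1330) ≈ 364.69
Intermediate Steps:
K = 4
G = sqrt(1330) ≈ 36.469
R(B) = 2 + 2*B (R(B) = 2*B + 2 = 2 + 2*B)
G*R(K) = sqrt(1330)*(2 + 2*4) = sqrt(1330)*(2 + 8) = sqrt(1330)*10 = 10*sqrt(1330)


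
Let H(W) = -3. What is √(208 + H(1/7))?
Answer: √205 ≈ 14.318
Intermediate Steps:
√(208 + H(1/7)) = √(208 - 3) = √205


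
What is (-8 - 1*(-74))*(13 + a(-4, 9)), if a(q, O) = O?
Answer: 1452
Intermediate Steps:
(-8 - 1*(-74))*(13 + a(-4, 9)) = (-8 - 1*(-74))*(13 + 9) = (-8 + 74)*22 = 66*22 = 1452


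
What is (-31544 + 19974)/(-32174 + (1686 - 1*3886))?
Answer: 5785/17187 ≈ 0.33659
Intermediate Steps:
(-31544 + 19974)/(-32174 + (1686 - 1*3886)) = -11570/(-32174 + (1686 - 3886)) = -11570/(-32174 - 2200) = -11570/(-34374) = -11570*(-1/34374) = 5785/17187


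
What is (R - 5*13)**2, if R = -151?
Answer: 46656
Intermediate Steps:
(R - 5*13)**2 = (-151 - 5*13)**2 = (-151 - 65)**2 = (-216)**2 = 46656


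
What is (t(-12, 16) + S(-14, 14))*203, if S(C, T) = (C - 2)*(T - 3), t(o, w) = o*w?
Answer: -74704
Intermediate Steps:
S(C, T) = (-3 + T)*(-2 + C) (S(C, T) = (-2 + C)*(-3 + T) = (-3 + T)*(-2 + C))
(t(-12, 16) + S(-14, 14))*203 = (-12*16 + (6 - 3*(-14) - 2*14 - 14*14))*203 = (-192 + (6 + 42 - 28 - 196))*203 = (-192 - 176)*203 = -368*203 = -74704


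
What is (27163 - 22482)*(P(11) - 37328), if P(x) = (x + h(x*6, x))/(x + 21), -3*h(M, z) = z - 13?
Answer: -16774143493/96 ≈ -1.7473e+8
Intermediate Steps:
h(M, z) = 13/3 - z/3 (h(M, z) = -(z - 13)/3 = -(-13 + z)/3 = 13/3 - z/3)
P(x) = (13/3 + 2*x/3)/(21 + x) (P(x) = (x + (13/3 - x/3))/(x + 21) = (13/3 + 2*x/3)/(21 + x))
(27163 - 22482)*(P(11) - 37328) = (27163 - 22482)*((13 + 2*11)/(3*(21 + 11)) - 37328) = 4681*((⅓)*(13 + 22)/32 - 37328) = 4681*((⅓)*(1/32)*35 - 37328) = 4681*(35/96 - 37328) = 4681*(-3583453/96) = -16774143493/96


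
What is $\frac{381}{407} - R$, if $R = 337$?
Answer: $- \frac{136778}{407} \approx -336.06$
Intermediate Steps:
$\frac{381}{407} - R = \frac{381}{407} - 337 = - \frac{136778}{407}$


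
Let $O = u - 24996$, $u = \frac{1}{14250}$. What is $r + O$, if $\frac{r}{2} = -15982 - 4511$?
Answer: $- \frac{940243499}{14250} \approx -65982.0$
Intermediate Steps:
$u = \frac{1}{14250} \approx 7.0175 \cdot 10^{-5}$
$r = -40986$ ($r = 2 \left(-15982 - 4511\right) = 2 \left(-20493\right) = -40986$)
$O = - \frac{356192999}{14250}$ ($O = \frac{1}{14250} - 24996 = - \frac{356192999}{14250} \approx -24996.0$)
$r + O = -40986 - \frac{356192999}{14250} = - \frac{940243499}{14250}$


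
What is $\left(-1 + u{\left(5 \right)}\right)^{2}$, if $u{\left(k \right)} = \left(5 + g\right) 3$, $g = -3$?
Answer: $25$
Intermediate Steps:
$u{\left(k \right)} = 6$ ($u{\left(k \right)} = \left(5 - 3\right) 3 = 2 \cdot 3 = 6$)
$\left(-1 + u{\left(5 \right)}\right)^{2} = \left(-1 + 6\right)^{2} = 5^{2} = 25$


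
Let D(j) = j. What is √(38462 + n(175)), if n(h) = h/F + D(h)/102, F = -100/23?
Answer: √399757737/102 ≈ 196.02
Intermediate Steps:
F = -100/23 (F = -100*1/23 = -100/23 ≈ -4.3478)
n(h) = -1123*h/5100 (n(h) = h/(-100/23) + h/102 = h*(-23/100) + h*(1/102) = -23*h/100 + h/102 = -1123*h/5100)
√(38462 + n(175)) = √(38462 - 1123/5100*175) = √(38462 - 7861/204) = √(7838387/204) = √399757737/102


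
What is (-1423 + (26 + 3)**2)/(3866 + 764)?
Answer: -291/2315 ≈ -0.12570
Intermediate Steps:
(-1423 + (26 + 3)**2)/(3866 + 764) = (-1423 + 29**2)/4630 = (-1423 + 841)*(1/4630) = -582*1/4630 = -291/2315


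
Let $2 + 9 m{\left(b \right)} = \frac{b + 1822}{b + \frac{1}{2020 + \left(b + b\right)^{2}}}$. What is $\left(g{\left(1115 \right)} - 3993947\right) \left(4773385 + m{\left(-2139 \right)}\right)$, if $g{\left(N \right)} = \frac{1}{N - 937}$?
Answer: $- \frac{239145122221247957351312129}{12543905828502} \approx -1.9065 \cdot 10^{13}$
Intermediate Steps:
$g{\left(N \right)} = \frac{1}{-937 + N}$
$m{\left(b \right)} = - \frac{2}{9} + \frac{1822 + b}{9 \left(b + \frac{1}{2020 + 4 b^{2}}\right)}$ ($m{\left(b \right)} = - \frac{2}{9} + \frac{\left(b + 1822\right) \frac{1}{b + \frac{1}{2020 + \left(b + b\right)^{2}}}}{9} = - \frac{2}{9} + \frac{\left(1822 + b\right) \frac{1}{b + \frac{1}{2020 + \left(2 b\right)^{2}}}}{9} = - \frac{2}{9} + \frac{\left(1822 + b\right) \frac{1}{b + \frac{1}{2020 + 4 b^{2}}}}{9} = - \frac{2}{9} + \frac{\frac{1}{b + \frac{1}{2020 + 4 b^{2}}} \left(1822 + b\right)}{9} = - \frac{2}{9} + \frac{1822 + b}{9 \left(b + \frac{1}{2020 + 4 b^{2}}\right)}$)
$\left(g{\left(1115 \right)} - 3993947\right) \left(4773385 + m{\left(-2139 \right)}\right) = \left(\frac{1}{-937 + 1115} - 3993947\right) \left(4773385 + \frac{2 \left(1840219 - -2160390 - 2 \left(-2139\right)^{3} + 3644 \left(-2139\right)^{2}\right)}{9 \left(1 + 4 \left(-2139\right)^{3} + 2020 \left(-2139\right)\right)}\right) = \left(\frac{1}{178} - 3993947\right) \left(4773385 + \frac{2 \left(1840219 + 2160390 - -19573223238 + 3644 \cdot 4575321\right)}{9 \left(1 + 4 \left(-9786611619\right) - 4320780\right)}\right) = \left(\frac{1}{178} - 3993947\right) \left(4773385 + \frac{2 \left(1840219 + 2160390 + 19573223238 + 16672469724\right)}{9 \left(1 - 39146446476 - 4320780\right)}\right) = - \frac{710922565 \left(4773385 + \frac{2}{9} \frac{1}{-39150767255} \cdot 36249693571\right)}{178} = - \frac{710922565 \left(4773385 + \frac{2}{9} \left(- \frac{1}{39150767255}\right) 36249693571\right)}{178} = - \frac{710922565 \left(4773385 - \frac{72499387142}{352356905295}\right)}{178} = \left(- \frac{710922565}{178}\right) \frac{1681935093882186433}{352356905295} = - \frac{239145122221247957351312129}{12543905828502}$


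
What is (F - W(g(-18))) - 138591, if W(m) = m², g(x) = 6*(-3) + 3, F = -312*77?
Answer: -162840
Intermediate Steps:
F = -24024
g(x) = -15 (g(x) = -18 + 3 = -15)
(F - W(g(-18))) - 138591 = (-24024 - 1*(-15)²) - 138591 = (-24024 - 1*225) - 138591 = (-24024 - 225) - 138591 = -24249 - 138591 = -162840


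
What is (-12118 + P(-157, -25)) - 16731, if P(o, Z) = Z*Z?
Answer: -28224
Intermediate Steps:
P(o, Z) = Z²
(-12118 + P(-157, -25)) - 16731 = (-12118 + (-25)²) - 16731 = (-12118 + 625) - 16731 = -11493 - 16731 = -28224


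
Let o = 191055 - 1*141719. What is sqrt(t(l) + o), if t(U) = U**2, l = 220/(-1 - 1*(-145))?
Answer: sqrt(63942481)/36 ≈ 222.12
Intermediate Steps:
l = 55/36 (l = 220/(-1 + 145) = 220/144 = 220*(1/144) = 55/36 ≈ 1.5278)
o = 49336 (o = 191055 - 141719 = 49336)
sqrt(t(l) + o) = sqrt((55/36)**2 + 49336) = sqrt(3025/1296 + 49336) = sqrt(63942481/1296) = sqrt(63942481)/36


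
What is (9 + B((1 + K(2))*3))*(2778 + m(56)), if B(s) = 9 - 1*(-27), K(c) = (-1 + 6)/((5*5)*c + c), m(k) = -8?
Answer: 124650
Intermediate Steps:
K(c) = 5/(26*c) (K(c) = 5/(25*c + c) = 5/((26*c)) = 5*(1/(26*c)) = 5/(26*c))
B(s) = 36 (B(s) = 9 + 27 = 36)
(9 + B((1 + K(2))*3))*(2778 + m(56)) = (9 + 36)*(2778 - 8) = 45*2770 = 124650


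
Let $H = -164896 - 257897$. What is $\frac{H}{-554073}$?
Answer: $\frac{140931}{184691} \approx 0.76306$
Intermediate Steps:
$H = -422793$ ($H = -164896 - 257897 = -422793$)
$\frac{H}{-554073} = - \frac{422793}{-554073} = \left(-422793\right) \left(- \frac{1}{554073}\right) = \frac{140931}{184691}$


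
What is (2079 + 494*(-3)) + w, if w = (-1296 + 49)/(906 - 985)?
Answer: 48410/79 ≈ 612.79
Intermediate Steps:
w = 1247/79 (w = -1247/(-79) = -1247*(-1/79) = 1247/79 ≈ 15.785)
(2079 + 494*(-3)) + w = (2079 + 494*(-3)) + 1247/79 = (2079 - 1482) + 1247/79 = 597 + 1247/79 = 48410/79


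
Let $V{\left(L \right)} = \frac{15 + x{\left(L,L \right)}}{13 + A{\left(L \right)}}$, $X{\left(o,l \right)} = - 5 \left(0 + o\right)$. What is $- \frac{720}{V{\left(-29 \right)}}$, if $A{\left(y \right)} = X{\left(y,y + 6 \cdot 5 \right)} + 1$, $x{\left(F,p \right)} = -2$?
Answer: $- \frac{114480}{13} \approx -8806.2$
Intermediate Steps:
$X{\left(o,l \right)} = - 5 o$
$A{\left(y \right)} = 1 - 5 y$ ($A{\left(y \right)} = - 5 y + 1 = 1 - 5 y$)
$V{\left(L \right)} = \frac{13}{14 - 5 L}$ ($V{\left(L \right)} = \frac{15 - 2}{13 - \left(-1 + 5 L\right)} = \frac{13}{14 - 5 L}$)
$- \frac{720}{V{\left(-29 \right)}} = - \frac{720}{\left(-13\right) \frac{1}{-14 + 5 \left(-29\right)}} = - \frac{720}{\left(-13\right) \frac{1}{-14 - 145}} = - \frac{720}{\left(-13\right) \frac{1}{-159}} = - \frac{720}{\left(-13\right) \left(- \frac{1}{159}\right)} = - \frac{720}{\frac{13}{159}} = \left(-720\right) \frac{159}{13} = - \frac{114480}{13}$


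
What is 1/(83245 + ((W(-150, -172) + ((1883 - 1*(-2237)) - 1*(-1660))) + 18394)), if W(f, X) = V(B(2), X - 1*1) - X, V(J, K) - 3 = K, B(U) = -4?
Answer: 1/107421 ≈ 9.3092e-6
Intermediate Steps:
V(J, K) = 3 + K
W(f, X) = 2 (W(f, X) = (3 + (X - 1*1)) - X = (3 + (X - 1)) - X = (3 + (-1 + X)) - X = (2 + X) - X = 2)
1/(83245 + ((W(-150, -172) + ((1883 - 1*(-2237)) - 1*(-1660))) + 18394)) = 1/(83245 + ((2 + ((1883 - 1*(-2237)) - 1*(-1660))) + 18394)) = 1/(83245 + ((2 + ((1883 + 2237) + 1660)) + 18394)) = 1/(83245 + ((2 + (4120 + 1660)) + 18394)) = 1/(83245 + ((2 + 5780) + 18394)) = 1/(83245 + (5782 + 18394)) = 1/(83245 + 24176) = 1/107421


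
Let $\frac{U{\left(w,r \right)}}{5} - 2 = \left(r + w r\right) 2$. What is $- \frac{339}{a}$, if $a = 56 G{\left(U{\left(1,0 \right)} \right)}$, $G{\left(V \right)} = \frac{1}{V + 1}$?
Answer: $- \frac{3729}{56} \approx -66.589$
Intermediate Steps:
$U{\left(w,r \right)} = 10 + 10 r + 10 r w$ ($U{\left(w,r \right)} = 10 + 5 \left(r + w r\right) 2 = 10 + 5 \left(r + r w\right) 2 = 10 + 5 \left(2 r + 2 r w\right) = 10 + \left(10 r + 10 r w\right) = 10 + 10 r + 10 r w$)
$G{\left(V \right)} = \frac{1}{1 + V}$
$a = \frac{56}{11}$ ($a = \frac{56}{1 + \left(10 + 10 \cdot 0 + 10 \cdot 0 \cdot 1\right)} = \frac{56}{1 + \left(10 + 0 + 0\right)} = \frac{56}{1 + 10} = \frac{56}{11} \approx 5.0909$)
$- \frac{339}{a} = - \frac{339}{\frac{56}{11}} = \left(-339\right) \frac{11}{56} = - \frac{3729}{56}$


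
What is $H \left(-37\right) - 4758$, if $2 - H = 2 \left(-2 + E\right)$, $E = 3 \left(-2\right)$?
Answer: $-5424$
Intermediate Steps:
$E = -6$
$H = 18$ ($H = 2 - 2 \left(-2 - 6\right) = 2 - 2 \left(-8\right) = 2 - -16 = 2 + 16 = 18$)
$H \left(-37\right) - 4758 = 18 \left(-37\right) - 4758 = -666 - 4758 = -5424$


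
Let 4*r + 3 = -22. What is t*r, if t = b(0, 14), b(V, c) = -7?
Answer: 175/4 ≈ 43.750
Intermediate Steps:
t = -7
r = -25/4 (r = -¾ + (¼)*(-22) = -¾ - 11/2 = -25/4 ≈ -6.2500)
t*r = -7*(-25/4) = 175/4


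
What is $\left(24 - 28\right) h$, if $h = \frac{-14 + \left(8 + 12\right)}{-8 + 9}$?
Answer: $-24$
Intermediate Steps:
$h = 6$ ($h = \frac{-14 + 20}{1} = 6 \cdot 1 = 6$)
$\left(24 - 28\right) h = \left(24 - 28\right) 6 = \left(-4\right) 6 = -24$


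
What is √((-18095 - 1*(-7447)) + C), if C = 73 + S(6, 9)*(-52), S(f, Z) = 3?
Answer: 7*I*√219 ≈ 103.59*I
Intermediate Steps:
C = -83 (C = 73 + 3*(-52) = 73 - 156 = -83)
√((-18095 - 1*(-7447)) + C) = √((-18095 - 1*(-7447)) - 83) = √((-18095 + 7447) - 83) = √(-10648 - 83) = √(-10731) = 7*I*√219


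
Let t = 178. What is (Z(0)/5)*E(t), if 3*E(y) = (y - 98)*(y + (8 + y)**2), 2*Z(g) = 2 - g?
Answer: 556384/3 ≈ 1.8546e+5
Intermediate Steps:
Z(g) = 1 - g/2 (Z(g) = (2 - g)/2 = 1 - g/2)
E(y) = (-98 + y)*(y + (8 + y)**2)/3 (E(y) = ((y - 98)*(y + (8 + y)**2))/3 = ((-98 + y)*(y + (8 + y)**2))/3 = (-98 + y)*(y + (8 + y)**2)/3)
(Z(0)/5)*E(t) = ((1 - 1/2*0)/5)*(-6272/3 - 534*178 - 27*178**2 + (1/3)*178**3) = ((1 + 0)*(1/5))*(-6272/3 - 95052 - 27*31684 + (1/3)*5639752) = (1*(1/5))*(-6272/3 - 95052 - 855468 + 5639752/3) = (1/5)*(2781920/3) = 556384/3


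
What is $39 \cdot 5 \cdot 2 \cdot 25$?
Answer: $9750$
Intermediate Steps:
$39 \cdot 5 \cdot 2 \cdot 25 = 39 \cdot 10 \cdot 25 = 390 \cdot 25 = 9750$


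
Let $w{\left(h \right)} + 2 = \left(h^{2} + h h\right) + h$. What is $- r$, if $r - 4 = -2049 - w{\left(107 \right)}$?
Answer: $25048$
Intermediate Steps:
$w{\left(h \right)} = -2 + h + 2 h^{2}$ ($w{\left(h \right)} = -2 + \left(\left(h^{2} + h h\right) + h\right) = -2 + \left(\left(h^{2} + h^{2}\right) + h\right) = -2 + \left(2 h^{2} + h\right) = -2 + \left(h + 2 h^{2}\right) = -2 + h + 2 h^{2}$)
$r = -25048$ ($r = 4 - \left(2154 + 22898\right) = 4 - 25052 = -25048$)
$- r = \left(-1\right) \left(-25048\right) = 25048$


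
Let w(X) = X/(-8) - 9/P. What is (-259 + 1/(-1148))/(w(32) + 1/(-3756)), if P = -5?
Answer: 1395978435/11859127 ≈ 117.71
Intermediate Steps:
w(X) = 9/5 - X/8 (w(X) = X/(-8) - 9/(-5) = X*(-⅛) - 9*(-⅕) = -X/8 + 9/5 = 9/5 - X/8)
(-259 + 1/(-1148))/(w(32) + 1/(-3756)) = (-259 + 1/(-1148))/((9/5 - ⅛*32) + 1/(-3756)) = (-259 - 1/1148)/((9/5 - 4) - 1/3756) = -297333/(1148*(-11/5 - 1/3756)) = -297333/(1148*(-41321/18780)) = -297333/1148*(-18780/41321) = 1395978435/11859127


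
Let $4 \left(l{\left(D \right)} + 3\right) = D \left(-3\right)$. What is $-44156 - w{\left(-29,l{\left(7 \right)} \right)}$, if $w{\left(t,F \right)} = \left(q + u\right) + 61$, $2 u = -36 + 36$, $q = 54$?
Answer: $-44271$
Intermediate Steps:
$u = 0$ ($u = \frac{-36 + 36}{2} = \frac{1}{2} \cdot 0 = 0$)
$l{\left(D \right)} = -3 - \frac{3 D}{4}$ ($l{\left(D \right)} = -3 + \frac{D \left(-3\right)}{4} = -3 + \frac{\left(-3\right) D}{4} = -3 - \frac{3 D}{4}$)
$w{\left(t,F \right)} = 115$ ($w{\left(t,F \right)} = \left(54 + 0\right) + 61 = 54 + 61 = 115$)
$-44156 - w{\left(-29,l{\left(7 \right)} \right)} = -44156 - 115 = -44271$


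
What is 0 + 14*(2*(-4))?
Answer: -112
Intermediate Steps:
0 + 14*(2*(-4)) = 0 + 14*(-8) = 0 - 112 = -112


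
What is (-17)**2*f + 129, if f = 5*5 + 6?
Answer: 9088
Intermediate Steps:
f = 31 (f = 25 + 6 = 31)
(-17)**2*f + 129 = (-17)**2*31 + 129 = 289*31 + 129 = 8959 + 129 = 9088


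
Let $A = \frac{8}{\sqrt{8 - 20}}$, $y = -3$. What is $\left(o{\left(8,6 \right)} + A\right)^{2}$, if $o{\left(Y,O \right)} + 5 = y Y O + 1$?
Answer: $\frac{65696}{3} + \frac{1184 i \sqrt{3}}{3} \approx 21899.0 + 683.58 i$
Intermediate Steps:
$A = - \frac{4 i \sqrt{3}}{3}$ ($A = \frac{8}{\sqrt{-12}} = \frac{8}{2 i \sqrt{3}} = 8 \left(- \frac{i \sqrt{3}}{6}\right) = - \frac{4 i \sqrt{3}}{3} \approx - 2.3094 i$)
$o{\left(Y,O \right)} = -4 - 3 O Y$ ($o{\left(Y,O \right)} = -5 + \left(- 3 Y O + 1\right) = -5 - \left(-1 + 3 O Y\right) = -4 - 3 O Y$)
$\left(o{\left(8,6 \right)} + A\right)^{2} = \left(\left(-4 - 18 \cdot 8\right) - \frac{4 i \sqrt{3}}{3}\right)^{2} = \left(\left(-4 - 144\right) - \frac{4 i \sqrt{3}}{3}\right)^{2} = \left(-148 - \frac{4 i \sqrt{3}}{3}\right)^{2}$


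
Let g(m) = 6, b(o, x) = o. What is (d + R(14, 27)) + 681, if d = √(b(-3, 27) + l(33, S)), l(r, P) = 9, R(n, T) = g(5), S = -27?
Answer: 687 + √6 ≈ 689.45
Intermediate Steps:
R(n, T) = 6
d = √6 (d = √(-3 + 9) = √6 ≈ 2.4495)
(d + R(14, 27)) + 681 = (√6 + 6) + 681 = (6 + √6) + 681 = 687 + √6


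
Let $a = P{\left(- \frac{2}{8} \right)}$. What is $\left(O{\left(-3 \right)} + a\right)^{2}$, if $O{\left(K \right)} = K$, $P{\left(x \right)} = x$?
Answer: $\frac{169}{16} \approx 10.563$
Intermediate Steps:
$a = - \frac{1}{4}$ ($a = - \frac{2}{8} = \left(-2\right) \frac{1}{8} = - \frac{1}{4} \approx -0.25$)
$\left(O{\left(-3 \right)} + a\right)^{2} = \left(-3 - \frac{1}{4}\right)^{2} = \left(- \frac{13}{4}\right)^{2} = \frac{169}{16}$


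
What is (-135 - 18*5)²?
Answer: 50625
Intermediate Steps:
(-135 - 18*5)² = (-135 - 90)² = (-225)² = 50625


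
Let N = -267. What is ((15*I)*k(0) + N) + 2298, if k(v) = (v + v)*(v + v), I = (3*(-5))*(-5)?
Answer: 2031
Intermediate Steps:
I = 75 (I = -15*(-5) = 75)
k(v) = 4*v² (k(v) = (2*v)*(2*v) = 4*v²)
((15*I)*k(0) + N) + 2298 = ((15*75)*(4*0²) - 267) + 2298 = (1125*(4*0) - 267) + 2298 = (1125*0 - 267) + 2298 = (0 - 267) + 2298 = -267 + 2298 = 2031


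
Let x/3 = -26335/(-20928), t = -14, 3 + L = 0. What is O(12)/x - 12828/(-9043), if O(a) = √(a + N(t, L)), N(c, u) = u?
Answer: 527077284/238147405 ≈ 2.2132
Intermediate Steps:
L = -3 (L = -3 + 0 = -3)
O(a) = √(-3 + a) (O(a) = √(a - 3) = √(-3 + a))
x = 26335/6976 (x = 3*(-26335/(-20928)) = 3*(-26335*(-1/20928)) = 3*(26335/20928) = 26335/6976 ≈ 3.7751)
O(12)/x - 12828/(-9043) = √(-3 + 12)/(26335/6976) - 12828/(-9043) = √9*(6976/26335) - 12828*(-1/9043) = 3*(6976/26335) + 12828/9043 = 20928/26335 + 12828/9043 = 527077284/238147405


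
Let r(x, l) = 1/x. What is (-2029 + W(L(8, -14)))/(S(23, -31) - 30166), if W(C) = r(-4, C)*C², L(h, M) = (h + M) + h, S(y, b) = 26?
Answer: 203/3014 ≈ 0.067352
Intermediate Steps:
L(h, M) = M + 2*h (L(h, M) = (M + h) + h = M + 2*h)
W(C) = -C²/4 (W(C) = C²/(-4) = -C²/4)
(-2029 + W(L(8, -14)))/(S(23, -31) - 30166) = (-2029 - (-14 + 2*8)²/4)/(26 - 30166) = (-2029 - (-14 + 16)²/4)/(-30140) = (-2029 - ¼*2²)*(-1/30140) = (-2029 - ¼*4)*(-1/30140) = (-2029 - 1)*(-1/30140) = -2030*(-1/30140) = 203/3014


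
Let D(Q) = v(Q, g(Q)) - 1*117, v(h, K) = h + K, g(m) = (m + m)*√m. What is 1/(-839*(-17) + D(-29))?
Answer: 14117/199387245 + 58*I*√29/199387245 ≈ 7.0802e-5 + 1.5665e-6*I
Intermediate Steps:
g(m) = 2*m^(3/2) (g(m) = (2*m)*√m = 2*m^(3/2))
v(h, K) = K + h
D(Q) = -117 + Q + 2*Q^(3/2) (D(Q) = (2*Q^(3/2) + Q) - 1*117 = (Q + 2*Q^(3/2)) - 117 = -117 + Q + 2*Q^(3/2))
1/(-839*(-17) + D(-29)) = 1/(-839*(-17) + (-117 - 29 + 2*(-29)^(3/2))) = 1/(14263 + (-117 - 29 + 2*(-29*I*√29))) = 1/(14263 + (-117 - 29 - 58*I*√29)) = 1/(14263 + (-146 - 58*I*√29)) = 1/(14117 - 58*I*√29)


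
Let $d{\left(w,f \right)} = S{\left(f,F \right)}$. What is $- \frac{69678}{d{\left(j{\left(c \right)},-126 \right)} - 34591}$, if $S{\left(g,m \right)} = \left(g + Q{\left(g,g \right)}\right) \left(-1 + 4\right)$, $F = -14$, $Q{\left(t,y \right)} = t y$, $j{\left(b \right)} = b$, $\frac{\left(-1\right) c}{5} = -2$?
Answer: $- \frac{69678}{12659} \approx -5.5042$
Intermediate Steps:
$c = 10$ ($c = \left(-5\right) \left(-2\right) = 10$)
$S{\left(g,m \right)} = 3 g + 3 g^{2}$ ($S{\left(g,m \right)} = \left(g + g g\right) \left(-1 + 4\right) = \left(g + g^{2}\right) 3 = 3 g + 3 g^{2}$)
$d{\left(w,f \right)} = 3 f \left(1 + f\right)$
$- \frac{69678}{d{\left(j{\left(c \right)},-126 \right)} - 34591} = - \frac{69678}{3 \left(-126\right) \left(1 - 126\right) - 34591} = - \frac{69678}{3 \left(-126\right) \left(-125\right) - 34591} = - \frac{69678}{47250 - 34591} = - \frac{69678}{12659}$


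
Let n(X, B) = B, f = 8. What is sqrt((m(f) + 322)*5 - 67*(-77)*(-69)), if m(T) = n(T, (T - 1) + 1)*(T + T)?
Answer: I*sqrt(353721) ≈ 594.74*I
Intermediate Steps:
m(T) = 2*T**2 (m(T) = ((T - 1) + 1)*(T + T) = ((-1 + T) + 1)*(2*T) = T*(2*T) = 2*T**2)
sqrt((m(f) + 322)*5 - 67*(-77)*(-69)) = sqrt((2*8**2 + 322)*5 - 67*(-77)*(-69)) = sqrt((2*64 + 322)*5 + 5159*(-69)) = sqrt((128 + 322)*5 - 355971) = sqrt(450*5 - 355971) = sqrt(2250 - 355971) = sqrt(-353721) = I*sqrt(353721)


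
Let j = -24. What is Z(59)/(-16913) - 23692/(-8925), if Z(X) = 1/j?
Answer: 1068541781/402529400 ≈ 2.6546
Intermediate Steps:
Z(X) = -1/24 (Z(X) = 1/(-24) = -1/24)
Z(59)/(-16913) - 23692/(-8925) = -1/24/(-16913) - 23692/(-8925) = -1/24*(-1/16913) - 23692*(-1/8925) = 1/405912 + 23692/8925 = 1068541781/402529400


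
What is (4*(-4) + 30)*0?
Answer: 0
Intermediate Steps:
(4*(-4) + 30)*0 = (-16 + 30)*0 = 14*0 = 0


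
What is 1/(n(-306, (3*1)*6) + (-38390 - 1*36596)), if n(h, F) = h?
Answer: -1/75292 ≈ -1.3282e-5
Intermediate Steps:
1/(n(-306, (3*1)*6) + (-38390 - 1*36596)) = 1/(-306 + (-38390 - 1*36596)) = 1/(-306 + (-38390 - 36596)) = 1/(-306 - 74986) = 1/(-75292) = -1/75292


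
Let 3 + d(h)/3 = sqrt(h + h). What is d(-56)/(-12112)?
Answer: 9/12112 - 3*I*sqrt(7)/3028 ≈ 0.00074307 - 0.0026213*I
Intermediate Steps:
d(h) = -9 + 3*sqrt(2)*sqrt(h) (d(h) = -9 + 3*sqrt(h + h) = -9 + 3*sqrt(2*h) = -9 + 3*(sqrt(2)*sqrt(h)) = -9 + 3*sqrt(2)*sqrt(h))
d(-56)/(-12112) = (-9 + 3*sqrt(2)*sqrt(-56))/(-12112) = (-9 + 3*sqrt(2)*(2*I*sqrt(14)))*(-1/12112) = (-9 + 12*I*sqrt(7))*(-1/12112) = 9/12112 - 3*I*sqrt(7)/3028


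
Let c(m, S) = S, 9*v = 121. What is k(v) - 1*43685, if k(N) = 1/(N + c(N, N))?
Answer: -10571761/242 ≈ -43685.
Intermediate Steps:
v = 121/9 (v = (1/9)*121 = 121/9 ≈ 13.444)
k(N) = 1/(2*N) (k(N) = 1/(N + N) = 1/(2*N))
k(v) - 1*43685 = 1/(2*(121/9)) - 1*43685 = (1/2)*(9/121) - 43685 = 9/242 - 43685 = -10571761/242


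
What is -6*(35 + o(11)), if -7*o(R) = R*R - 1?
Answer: -750/7 ≈ -107.14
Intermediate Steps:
o(R) = ⅐ - R²/7 (o(R) = -(R*R - 1)/7 = -(R² - 1)/7 = -(-1 + R²)/7 = ⅐ - R²/7)
-6*(35 + o(11)) = -6*(35 + (⅐ - ⅐*11²)) = -6*(35 + (⅐ - ⅐*121)) = -6*(35 + (⅐ - 121/7)) = -6*(35 - 120/7) = -6*125/7 = -750/7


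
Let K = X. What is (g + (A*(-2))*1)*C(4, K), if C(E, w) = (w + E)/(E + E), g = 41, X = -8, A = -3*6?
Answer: -77/2 ≈ -38.500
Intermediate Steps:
A = -18
K = -8
C(E, w) = (E + w)/(2*E) (C(E, w) = (E + w)/((2*E)) = (E + w)*(1/(2*E)) = (E + w)/(2*E))
(g + (A*(-2))*1)*C(4, K) = (41 - 18*(-2)*1)*((½)*(4 - 8)/4) = (41 + 36*1)*((½)*(¼)*(-4)) = (41 + 36)*(-½) = 77*(-½) = -77/2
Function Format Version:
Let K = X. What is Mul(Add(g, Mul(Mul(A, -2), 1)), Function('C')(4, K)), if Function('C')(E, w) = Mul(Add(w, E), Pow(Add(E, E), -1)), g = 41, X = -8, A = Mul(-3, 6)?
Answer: Rational(-77, 2) ≈ -38.500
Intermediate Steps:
A = -18
K = -8
Function('C')(E, w) = Mul(Rational(1, 2), Pow(E, -1), Add(E, w)) (Function('C')(E, w) = Mul(Add(E, w), Pow(Mul(2, E), -1)) = Mul(Add(E, w), Mul(Rational(1, 2), Pow(E, -1))) = Mul(Rational(1, 2), Pow(E, -1), Add(E, w)))
Mul(Add(g, Mul(Mul(A, -2), 1)), Function('C')(4, K)) = Mul(Add(41, Mul(Mul(-18, -2), 1)), Mul(Rational(1, 2), Pow(4, -1), Add(4, -8))) = Mul(Add(41, Mul(36, 1)), Mul(Rational(1, 2), Rational(1, 4), -4)) = Mul(Add(41, 36), Rational(-1, 2)) = Mul(77, Rational(-1, 2)) = Rational(-77, 2)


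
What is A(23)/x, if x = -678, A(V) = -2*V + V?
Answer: 23/678 ≈ 0.033923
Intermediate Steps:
A(V) = -V
A(23)/x = -1*23/(-678) = -23*(-1/678) = 23/678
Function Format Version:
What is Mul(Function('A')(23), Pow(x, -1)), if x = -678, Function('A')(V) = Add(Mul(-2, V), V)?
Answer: Rational(23, 678) ≈ 0.033923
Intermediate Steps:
Function('A')(V) = Mul(-1, V)
Mul(Function('A')(23), Pow(x, -1)) = Mul(Mul(-1, 23), Pow(-678, -1)) = Mul(-23, Rational(-1, 678)) = Rational(23, 678)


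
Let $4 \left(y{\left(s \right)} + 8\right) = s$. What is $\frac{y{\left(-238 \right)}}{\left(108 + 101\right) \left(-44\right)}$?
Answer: $\frac{135}{18392} \approx 0.0073401$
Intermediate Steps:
$y{\left(s \right)} = -8 + \frac{s}{4}$
$\frac{y{\left(-238 \right)}}{\left(108 + 101\right) \left(-44\right)} = \frac{-8 + \frac{1}{4} \left(-238\right)}{\left(108 + 101\right) \left(-44\right)} = \frac{-8 - \frac{119}{2}}{209 \left(-44\right)} = - \frac{135}{2 \left(-9196\right)} = \left(- \frac{135}{2}\right) \left(- \frac{1}{9196}\right) = \frac{135}{18392}$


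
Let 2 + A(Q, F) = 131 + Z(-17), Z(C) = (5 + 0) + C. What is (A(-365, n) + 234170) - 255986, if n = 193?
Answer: -21699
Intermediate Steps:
Z(C) = 5 + C
A(Q, F) = 117 (A(Q, F) = -2 + (131 + (5 - 17)) = -2 + (131 - 12) = -2 + 119 = 117)
(A(-365, n) + 234170) - 255986 = (117 + 234170) - 255986 = 234287 - 255986 = -21699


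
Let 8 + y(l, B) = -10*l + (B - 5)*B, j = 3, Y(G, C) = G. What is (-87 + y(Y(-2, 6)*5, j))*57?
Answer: -57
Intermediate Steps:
y(l, B) = -8 - 10*l + B*(-5 + B) (y(l, B) = -8 + (-10*l + (B - 5)*B) = -8 + (-10*l + (-5 + B)*B) = -8 + (-10*l + B*(-5 + B)) = -8 - 10*l + B*(-5 + B))
(-87 + y(Y(-2, 6)*5, j))*57 = (-87 + (-8 + 3**2 - (-20)*5 - 5*3))*57 = (-87 + (-8 + 9 - 10*(-10) - 15))*57 = (-87 + (-8 + 9 + 100 - 15))*57 = (-87 + 86)*57 = -1*57 = -57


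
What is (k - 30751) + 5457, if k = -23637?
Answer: -48931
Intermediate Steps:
(k - 30751) + 5457 = (-23637 - 30751) + 5457 = -54388 + 5457 = -48931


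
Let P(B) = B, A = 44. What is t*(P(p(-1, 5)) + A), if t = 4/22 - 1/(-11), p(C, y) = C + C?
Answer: 126/11 ≈ 11.455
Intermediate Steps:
p(C, y) = 2*C
t = 3/11 (t = 4*(1/22) - 1*(-1/11) = 2/11 + 1/11 = 3/11 ≈ 0.27273)
t*(P(p(-1, 5)) + A) = 3*(2*(-1) + 44)/11 = 3*(-2 + 44)/11 = (3/11)*42 = 126/11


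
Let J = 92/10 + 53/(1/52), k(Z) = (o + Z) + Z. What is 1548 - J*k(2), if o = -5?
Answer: 21566/5 ≈ 4313.2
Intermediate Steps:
k(Z) = -5 + 2*Z (k(Z) = (-5 + Z) + Z = -5 + 2*Z)
J = 13826/5 (J = 92*(1/10) + 53/(1/52) = 46/5 + 53*52 = 46/5 + 2756 = 13826/5 ≈ 2765.2)
1548 - J*k(2) = 1548 - 13826*(-5 + 2*2)/5 = 1548 - 13826*(-5 + 4)/5 = 1548 - 13826*(-1)/5 = 1548 - 1*(-13826/5) = 1548 + 13826/5 = 21566/5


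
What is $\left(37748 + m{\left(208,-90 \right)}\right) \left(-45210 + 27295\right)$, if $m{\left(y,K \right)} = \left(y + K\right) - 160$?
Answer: $-675502990$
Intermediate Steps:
$m{\left(y,K \right)} = -160 + K + y$ ($m{\left(y,K \right)} = \left(K + y\right) - 160 = -160 + K + y$)
$\left(37748 + m{\left(208,-90 \right)}\right) \left(-45210 + 27295\right) = \left(37748 - 42\right) \left(-45210 + 27295\right) = \left(37748 - 42\right) \left(-17915\right) = 37706 \left(-17915\right) = -675502990$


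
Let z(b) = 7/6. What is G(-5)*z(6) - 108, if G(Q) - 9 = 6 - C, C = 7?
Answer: -296/3 ≈ -98.667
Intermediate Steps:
G(Q) = 8 (G(Q) = 9 + (6 - 1*7) = 9 + (6 - 7) = 9 - 1 = 8)
z(b) = 7/6 (z(b) = 7*(1/6) = 7/6)
G(-5)*z(6) - 108 = 8*(7/6) - 108 = 28/3 - 108 = -296/3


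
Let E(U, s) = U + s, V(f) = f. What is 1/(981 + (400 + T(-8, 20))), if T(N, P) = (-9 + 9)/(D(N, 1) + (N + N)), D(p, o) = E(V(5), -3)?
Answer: 1/1381 ≈ 0.00072411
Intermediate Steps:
D(p, o) = 2 (D(p, o) = 5 - 3 = 2)
T(N, P) = 0 (T(N, P) = (-9 + 9)/(2 + (N + N)) = 0/(2 + 2*N) = 0)
1/(981 + (400 + T(-8, 20))) = 1/(981 + (400 + 0)) = 1/(981 + 400) = 1/1381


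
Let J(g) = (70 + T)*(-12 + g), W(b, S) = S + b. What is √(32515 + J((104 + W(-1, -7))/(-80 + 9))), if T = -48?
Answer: √162427339/71 ≈ 179.50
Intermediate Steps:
J(g) = -264 + 22*g (J(g) = (70 - 48)*(-12 + g) = 22*(-12 + g) = -264 + 22*g)
√(32515 + J((104 + W(-1, -7))/(-80 + 9))) = √(32515 + (-264 + 22*((104 + (-7 - 1))/(-80 + 9)))) = √(32515 + (-264 + 22*((104 - 8)/(-71)))) = √(32515 + (-264 + 22*(96*(-1/71)))) = √(32515 + (-264 + 22*(-96/71))) = √(32515 + (-264 - 2112/71)) = √(32515 - 20856/71) = √(2287709/71) = √162427339/71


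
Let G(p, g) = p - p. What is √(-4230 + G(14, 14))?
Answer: 3*I*√470 ≈ 65.038*I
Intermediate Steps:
G(p, g) = 0
√(-4230 + G(14, 14)) = √(-4230 + 0) = √(-4230) = 3*I*√470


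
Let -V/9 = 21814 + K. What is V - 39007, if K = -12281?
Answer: -124804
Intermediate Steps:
V = -85797 (V = -9*(21814 - 12281) = -9*9533 = -85797)
V - 39007 = -85797 - 39007 = -124804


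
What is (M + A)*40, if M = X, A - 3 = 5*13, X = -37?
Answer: 1240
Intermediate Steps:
A = 68 (A = 3 + 5*13 = 3 + 65 = 68)
M = -37
(M + A)*40 = (-37 + 68)*40 = 31*40 = 1240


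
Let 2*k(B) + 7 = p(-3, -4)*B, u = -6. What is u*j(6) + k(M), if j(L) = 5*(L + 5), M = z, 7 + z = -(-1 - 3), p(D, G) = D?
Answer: -329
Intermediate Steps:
z = -3 (z = -7 - (-1 - 3) = -7 - 1*(-4) = -7 + 4 = -3)
M = -3
k(B) = -7/2 - 3*B/2 (k(B) = -7/2 + (-3*B)/2 = -7/2 - 3*B/2)
j(L) = 25 + 5*L (j(L) = 5*(5 + L) = 25 + 5*L)
u*j(6) + k(M) = -6*(25 + 5*6) + (-7/2 - 3/2*(-3)) = -6*(25 + 30) + (-7/2 + 9/2) = -6*55 + 1 = -330 + 1 = -329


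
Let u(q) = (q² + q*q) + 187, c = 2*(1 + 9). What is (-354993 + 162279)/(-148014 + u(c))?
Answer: 64238/49009 ≈ 1.3107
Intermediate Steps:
c = 20 (c = 2*10 = 20)
u(q) = 187 + 2*q² (u(q) = (q² + q²) + 187 = 2*q² + 187 = 187 + 2*q²)
(-354993 + 162279)/(-148014 + u(c)) = (-354993 + 162279)/(-148014 + (187 + 2*20²)) = -192714/(-148014 + (187 + 2*400)) = -192714/(-148014 + (187 + 800)) = -192714/(-148014 + 987) = -192714/(-147027) = -192714*(-1/147027) = 64238/49009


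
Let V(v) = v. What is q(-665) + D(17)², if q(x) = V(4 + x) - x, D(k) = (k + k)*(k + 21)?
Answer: 1669268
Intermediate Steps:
D(k) = 2*k*(21 + k) (D(k) = (2*k)*(21 + k) = 2*k*(21 + k))
q(x) = 4 (q(x) = (4 + x) - x = 4)
q(-665) + D(17)² = 4 + (2*17*(21 + 17))² = 4 + (2*17*38)² = 4 + 1292² = 4 + 1669264 = 1669268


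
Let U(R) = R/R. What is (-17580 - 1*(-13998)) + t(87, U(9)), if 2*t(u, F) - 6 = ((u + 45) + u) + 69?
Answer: -3435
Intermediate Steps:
U(R) = 1
t(u, F) = 60 + u (t(u, F) = 3 + (((u + 45) + u) + 69)/2 = 3 + (((45 + u) + u) + 69)/2 = 3 + ((45 + 2*u) + 69)/2 = 3 + (114 + 2*u)/2 = 3 + (57 + u) = 60 + u)
(-17580 - 1*(-13998)) + t(87, U(9)) = (-17580 - 1*(-13998)) + (60 + 87) = (-17580 + 13998) + 147 = -3582 + 147 = -3435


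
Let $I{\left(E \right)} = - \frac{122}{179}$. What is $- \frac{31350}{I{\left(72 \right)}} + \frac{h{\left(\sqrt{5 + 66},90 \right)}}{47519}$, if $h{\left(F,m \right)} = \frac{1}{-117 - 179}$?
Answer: $\frac{646978351799}{14065624} \approx 45997.0$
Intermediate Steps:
$I{\left(E \right)} = - \frac{122}{179}$ ($I{\left(E \right)} = \left(-122\right) \frac{1}{179} = - \frac{122}{179}$)
$h{\left(F,m \right)} = - \frac{1}{296}$ ($h{\left(F,m \right)} = \frac{1}{-296} = - \frac{1}{296}$)
$- \frac{31350}{I{\left(72 \right)}} + \frac{h{\left(\sqrt{5 + 66},90 \right)}}{47519} = - \frac{31350}{- \frac{122}{179}} - \frac{1}{296 \cdot 47519} = \left(-31350\right) \left(- \frac{179}{122}\right) - \frac{1}{14065624} = \frac{2805825}{61} - \frac{1}{14065624} = \frac{646978351799}{14065624}$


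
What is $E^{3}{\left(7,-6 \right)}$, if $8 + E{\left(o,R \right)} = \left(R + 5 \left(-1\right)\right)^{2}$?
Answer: $1442897$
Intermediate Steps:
$E{\left(o,R \right)} = -8 + \left(-5 + R\right)^{2}$ ($E{\left(o,R \right)} = -8 + \left(R + 5 \left(-1\right)\right)^{2} = -8 + \left(R - 5\right)^{2} = -8 + \left(-5 + R\right)^{2}$)
$E^{3}{\left(7,-6 \right)} = \left(-8 + \left(-5 - 6\right)^{2}\right)^{3} = \left(-8 + \left(-11\right)^{2}\right)^{3} = \left(-8 + 121\right)^{3} = 113^{3} = 1442897$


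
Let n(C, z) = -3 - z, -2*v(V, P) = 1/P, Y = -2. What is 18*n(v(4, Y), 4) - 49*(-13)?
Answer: 511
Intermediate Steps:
v(V, P) = -1/(2*P)
18*n(v(4, Y), 4) - 49*(-13) = 18*(-3 - 1*4) - 49*(-13) = 18*(-3 - 4) + 637 = 18*(-7) + 637 = -126 + 637 = 511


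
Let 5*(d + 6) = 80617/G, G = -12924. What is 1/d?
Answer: -64620/468337 ≈ -0.13798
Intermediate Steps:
d = -468337/64620 (d = -6 + (80617/(-12924))/5 = -6 + (80617*(-1/12924))/5 = -6 + (⅕)*(-80617/12924) = -6 - 80617/64620 = -468337/64620 ≈ -7.2476)
1/d = 1/(-468337/64620) = -64620/468337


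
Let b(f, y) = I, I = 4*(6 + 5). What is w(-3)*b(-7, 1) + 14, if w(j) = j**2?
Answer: 410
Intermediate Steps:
I = 44 (I = 4*11 = 44)
b(f, y) = 44
w(-3)*b(-7, 1) + 14 = (-3)**2*44 + 14 = 9*44 + 14 = 396 + 14 = 410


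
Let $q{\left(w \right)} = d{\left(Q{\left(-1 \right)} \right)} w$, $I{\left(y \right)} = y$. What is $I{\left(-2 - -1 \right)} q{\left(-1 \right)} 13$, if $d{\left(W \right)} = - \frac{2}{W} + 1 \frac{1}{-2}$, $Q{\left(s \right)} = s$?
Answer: $\frac{39}{2} \approx 19.5$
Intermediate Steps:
$d{\left(W \right)} = - \frac{1}{2} - \frac{2}{W}$ ($d{\left(W \right)} = - \frac{2}{W} + 1 \left(- \frac{1}{2}\right) = - \frac{2}{W} - \frac{1}{2} = - \frac{1}{2} - \frac{2}{W}$)
$q{\left(w \right)} = \frac{3 w}{2}$ ($q{\left(w \right)} = \frac{-4 - -1}{2 \left(-1\right)} w = \frac{1}{2} \left(-1\right) \left(-4 + 1\right) w = \frac{1}{2} \left(-1\right) \left(-3\right) w = \frac{3 w}{2}$)
$I{\left(-2 - -1 \right)} q{\left(-1 \right)} 13 = \left(-2 - -1\right) \frac{3}{2} \left(-1\right) 13 = \left(-2 + 1\right) \left(- \frac{3}{2}\right) 13 = \left(-1\right) \left(- \frac{3}{2}\right) 13 = \frac{3}{2} \cdot 13 = \frac{39}{2}$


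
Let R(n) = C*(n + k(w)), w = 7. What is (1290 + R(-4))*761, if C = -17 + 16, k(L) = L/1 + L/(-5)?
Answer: 4902362/5 ≈ 9.8047e+5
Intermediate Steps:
k(L) = 4*L/5 (k(L) = L*1 + L*(-⅕) = L - L/5 = 4*L/5)
C = -1
R(n) = -28/5 - n (R(n) = -(n + (⅘)*7) = -(n + 28/5) = -(28/5 + n) = -28/5 - n)
(1290 + R(-4))*761 = (1290 + (-28/5 - 1*(-4)))*761 = (1290 + (-28/5 + 4))*761 = (1290 - 8/5)*761 = (6442/5)*761 = 4902362/5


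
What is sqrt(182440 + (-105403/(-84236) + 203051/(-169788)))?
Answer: sqrt(145777227815312390017569)/893891373 ≈ 427.13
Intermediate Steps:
sqrt(182440 + (-105403/(-84236) + 203051/(-169788))) = sqrt(182440 + (-105403*(-1/84236) + 203051*(-1/169788))) = sqrt(182440 + (105403/84236 - 203051/169788)) = sqrt(182440 + 49497533/893891373) = sqrt(163081591587653/893891373) = sqrt(145777227815312390017569)/893891373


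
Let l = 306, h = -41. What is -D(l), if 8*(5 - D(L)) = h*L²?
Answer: -959779/2 ≈ -4.7989e+5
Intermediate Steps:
D(L) = 5 + 41*L²/8 (D(L) = 5 - (-41)*L²/8 = 5 + 41*L²/8)
-D(l) = -(5 + (41/8)*306²) = -(5 + (41/8)*93636) = -(5 + 959769/2) = -1*959779/2 = -959779/2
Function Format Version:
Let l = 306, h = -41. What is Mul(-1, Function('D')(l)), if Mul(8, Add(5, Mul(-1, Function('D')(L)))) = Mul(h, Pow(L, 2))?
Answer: Rational(-959779, 2) ≈ -4.7989e+5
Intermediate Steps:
Function('D')(L) = Add(5, Mul(Rational(41, 8), Pow(L, 2))) (Function('D')(L) = Add(5, Mul(Rational(-1, 8), Mul(-41, Pow(L, 2)))) = Add(5, Mul(Rational(41, 8), Pow(L, 2))))
Mul(-1, Function('D')(l)) = Mul(-1, Add(5, Mul(Rational(41, 8), Pow(306, 2)))) = Mul(-1, Add(5, Mul(Rational(41, 8), 93636))) = Mul(-1, Add(5, Rational(959769, 2))) = Mul(-1, Rational(959779, 2)) = Rational(-959779, 2)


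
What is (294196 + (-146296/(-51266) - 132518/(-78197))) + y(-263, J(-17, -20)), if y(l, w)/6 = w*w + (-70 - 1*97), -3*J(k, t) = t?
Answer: 1764685897097932/6013271103 ≈ 2.9347e+5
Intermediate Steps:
J(k, t) = -t/3
y(l, w) = -1002 + 6*w² (y(l, w) = 6*(w*w + (-70 - 1*97)) = 6*(w² + (-70 - 97)) = 6*(w² - 167) = 6*(-167 + w²) = -1002 + 6*w²)
(294196 + (-146296/(-51266) - 132518/(-78197))) + y(-263, J(-17, -20)) = (294196 + (-146296/(-51266) - 132518/(-78197))) + (-1002 + 6*(-⅓*(-20))²) = (294196 + (-146296*(-1/51266) - 132518*(-1/78197))) + (-1002 + 6*(20/3)²) = (294196 + (73148/25633 + 132518/78197)) + (-1002 + 6*(400/9)) = (294196 + 9116788050/2004423701) + (-1002 + 800/3) = 589702551927446/2004423701 - 2206/3 = 1764685897097932/6013271103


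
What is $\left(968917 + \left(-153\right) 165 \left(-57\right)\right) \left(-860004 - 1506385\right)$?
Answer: $-5697985478098$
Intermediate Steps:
$\left(968917 + \left(-153\right) 165 \left(-57\right)\right) \left(-860004 - 1506385\right) = \left(968917 - -1438965\right) \left(-2366389\right) = \left(968917 + 1438965\right) \left(-2366389\right) = 2407882 \left(-2366389\right) = -5697985478098$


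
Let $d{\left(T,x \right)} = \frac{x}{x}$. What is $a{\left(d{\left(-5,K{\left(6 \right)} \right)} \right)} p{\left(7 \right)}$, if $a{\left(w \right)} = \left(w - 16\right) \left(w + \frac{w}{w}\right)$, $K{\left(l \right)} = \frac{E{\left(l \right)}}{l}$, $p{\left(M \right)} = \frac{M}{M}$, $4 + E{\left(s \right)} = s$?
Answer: $-30$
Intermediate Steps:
$E{\left(s \right)} = -4 + s$
$p{\left(M \right)} = 1$
$K{\left(l \right)} = \frac{-4 + l}{l}$
$d{\left(T,x \right)} = 1$
$a{\left(w \right)} = \left(1 + w\right) \left(-16 + w\right)$ ($a{\left(w \right)} = \left(-16 + w\right) \left(w + 1\right) = \left(-16 + w\right) \left(1 + w\right) = \left(1 + w\right) \left(-16 + w\right)$)
$a{\left(d{\left(-5,K{\left(6 \right)} \right)} \right)} p{\left(7 \right)} = \left(-16 + 1^{2} - 15\right) 1 = \left(-16 + 1 - 15\right) 1 = \left(-30\right) 1 = -30$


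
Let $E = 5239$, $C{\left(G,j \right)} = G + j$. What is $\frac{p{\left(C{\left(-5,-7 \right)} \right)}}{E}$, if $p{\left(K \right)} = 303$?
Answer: $\frac{303}{5239} \approx 0.057835$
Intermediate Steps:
$\frac{p{\left(C{\left(-5,-7 \right)} \right)}}{E} = \frac{303}{5239}$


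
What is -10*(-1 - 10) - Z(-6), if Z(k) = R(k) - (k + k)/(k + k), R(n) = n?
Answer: 117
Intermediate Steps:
Z(k) = -1 + k (Z(k) = k - (k + k)/(k + k) = k - 2*k/(2*k) = k - 2*k*1/(2*k) = k - 1*1 = k - 1 = -1 + k)
-10*(-1 - 10) - Z(-6) = -10*(-1 - 10) - (-1 - 6) = -10*(-11) - 1*(-7) = 110 + 7 = 117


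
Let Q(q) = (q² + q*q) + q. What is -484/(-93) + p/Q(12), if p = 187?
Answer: 54197/9300 ≈ 5.8276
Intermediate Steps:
Q(q) = q + 2*q² (Q(q) = (q² + q²) + q = 2*q² + q = q + 2*q²)
-484/(-93) + p/Q(12) = -484/(-93) + 187/((12*(1 + 2*12))) = -484*(-1/93) + 187/((12*(1 + 24))) = 484/93 + 187/((12*25)) = 484/93 + 187/300 = 54197/9300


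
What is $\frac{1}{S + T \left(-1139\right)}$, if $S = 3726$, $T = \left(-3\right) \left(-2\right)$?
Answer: $- \frac{1}{3108} \approx -0.00032175$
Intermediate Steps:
$T = 6$
$\frac{1}{S + T \left(-1139\right)} = \frac{1}{3726 + 6 \left(-1139\right)} = \frac{1}{3726 - 6834} = \frac{1}{-3108} = - \frac{1}{3108}$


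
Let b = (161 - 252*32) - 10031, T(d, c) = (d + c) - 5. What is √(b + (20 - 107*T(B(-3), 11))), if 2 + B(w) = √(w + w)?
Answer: √(-18342 - 107*I*√6) ≈ 0.9676 - 135.44*I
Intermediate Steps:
B(w) = -2 + √2*√w (B(w) = -2 + √(w + w) = -2 + √(2*w) = -2 + √2*√w)
T(d, c) = -5 + c + d (T(d, c) = (c + d) - 5 = -5 + c + d)
b = -17934 (b = (161 - 8064) - 10031 = -7903 - 10031 = -17934)
√(b + (20 - 107*T(B(-3), 11))) = √(-17934 + (20 - 107*(-5 + 11 + (-2 + √2*√(-3))))) = √(-17934 + (20 - 107*(-5 + 11 + (-2 + √2*(I*√3))))) = √(-17934 + (20 - 107*(-5 + 11 + (-2 + I*√6)))) = √(-17934 + (20 - 107*(4 + I*√6))) = √(-17934 + (20 + (-428 - 107*I*√6))) = √(-17934 + (-408 - 107*I*√6)) = √(-18342 - 107*I*√6)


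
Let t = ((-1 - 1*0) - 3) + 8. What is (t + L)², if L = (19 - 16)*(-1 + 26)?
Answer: 6241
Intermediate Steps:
L = 75 (L = 3*25 = 75)
t = 4 (t = ((-1 + 0) - 3) + 8 = (-1 - 3) + 8 = -4 + 8 = 4)
(t + L)² = (4 + 75)² = 79² = 6241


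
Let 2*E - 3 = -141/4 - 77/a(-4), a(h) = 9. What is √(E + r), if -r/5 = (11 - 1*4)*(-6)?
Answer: √27302/12 ≈ 13.769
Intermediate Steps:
E = -1469/72 (E = 3/2 + (-141/4 - 77/9)/2 = 3/2 + (½)*(-1577/36) = 3/2 - 1577/72 = -1469/72 ≈ -20.403)
r = 210 (r = -5*(11 - 1*4)*(-6) = -5*(11 - 4)*(-6) = -35*(-6) = -5*(-42) = 210)
√(E + r) = √(-1469/72 + 210) = √(13651/72) = √27302/12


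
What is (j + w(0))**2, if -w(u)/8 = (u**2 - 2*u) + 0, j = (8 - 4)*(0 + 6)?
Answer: 576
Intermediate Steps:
j = 24 (j = 4*6 = 24)
w(u) = -8*u**2 + 16*u (w(u) = -8*((u**2 - 2*u) + 0) = -8*(u**2 - 2*u) = -8*u**2 + 16*u)
(j + w(0))**2 = (24 + 8*0*(2 - 1*0))**2 = (24 + 8*0*(2 + 0))**2 = (24 + 8*0*2)**2 = (24 + 0)**2 = 24**2 = 576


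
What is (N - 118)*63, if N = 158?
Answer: 2520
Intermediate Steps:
(N - 118)*63 = (158 - 118)*63 = 40*63 = 2520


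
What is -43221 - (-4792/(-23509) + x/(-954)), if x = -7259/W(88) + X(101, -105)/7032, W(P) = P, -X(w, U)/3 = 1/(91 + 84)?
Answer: -364491457012666327/8433146129100 ≈ -43221.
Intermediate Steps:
X(w, U) = -3/175 (X(w, U) = -3/(91 + 84) = -3/175)
x = -93051309/1128050 (x = -7259/88 - 3/175/7032 = -7259*1/88 - 3/175*1/7032 = -7259/88 - 1/410200 = -93051309/1128050 ≈ -82.489)
-43221 - (-4792/(-23509) + x/(-954)) = -43221 - (-4792/(-23509) - 93051309/1128050/(-954)) = -43221 - (-4792*(-1/23509) - 93051309/1128050*(-1/954)) = -43221 - (4792/23509 + 31017103/358719900) = -43221 - 1*2448166835227/8433146129100 = -43221 - 2448166835227/8433146129100 = -364491457012666327/8433146129100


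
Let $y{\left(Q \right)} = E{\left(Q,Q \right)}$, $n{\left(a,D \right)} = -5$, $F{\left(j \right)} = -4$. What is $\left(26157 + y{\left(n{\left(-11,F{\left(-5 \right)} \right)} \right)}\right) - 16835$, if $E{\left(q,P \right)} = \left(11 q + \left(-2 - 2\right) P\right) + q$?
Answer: $9282$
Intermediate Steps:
$E{\left(q,P \right)} = - 4 P + 12 q$ ($E{\left(q,P \right)} = \left(11 q + \left(-2 - 2\right) P\right) + q = \left(11 q - 4 P\right) + q = \left(- 4 P + 11 q\right) + q = - 4 P + 12 q$)
$y{\left(Q \right)} = 8 Q$ ($y{\left(Q \right)} = - 4 Q + 12 Q = 8 Q$)
$\left(26157 + y{\left(n{\left(-11,F{\left(-5 \right)} \right)} \right)}\right) - 16835 = \left(26157 + 8 \left(-5\right)\right) - 16835 = \left(26157 - 40\right) - 16835 = 26117 - 16835 = 9282$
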